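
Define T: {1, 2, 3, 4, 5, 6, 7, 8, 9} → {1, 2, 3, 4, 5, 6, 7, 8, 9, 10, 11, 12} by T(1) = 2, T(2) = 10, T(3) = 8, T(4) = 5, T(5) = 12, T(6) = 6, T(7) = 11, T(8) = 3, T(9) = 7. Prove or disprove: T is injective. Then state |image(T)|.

The values T(1), …, T(9) are 2, 10, 8, 5, 12, 6, 11, 3, 7 — all distinct.
So T(a) = T(b) only when a = b, and T is injective.
The image of T is {2, 3, 5, 6, 7, 8, 10, 11, 12}, which has 9 elements.

9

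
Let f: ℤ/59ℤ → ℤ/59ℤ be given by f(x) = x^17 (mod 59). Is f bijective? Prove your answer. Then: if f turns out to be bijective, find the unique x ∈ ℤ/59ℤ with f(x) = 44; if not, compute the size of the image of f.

Since 59 is prime, the nonzero elements of ℤ/59ℤ form a cyclic group of order 58.
As gcd(17, 58) = 1, raising to the 17th power is a bijection on this group: if u^17 ≡ v^17 then (uv^{−1})^17 = 1, and the only element of order dividing gcd(17, 58) = 1 is 1, so u = v.
With f(0) = 0 this makes f injective on all of ℤ/59ℤ, hence bijective (finite equal-size domain and codomain). In particular f is bijective.
Since f is bijective, we find the preimage of 44. The inverse of x ↦ x^17 on (ℤ/59ℤ)^× is x ↦ x^41, because 17·41 = 697 = 12·58 + 1 ≡ 1 (mod 58) and x^{58} = 1 for x ≠ 0 (Fermat). So f⁻¹(44) = 44^41 mod 59.
Repeated squaring mod 59: 44^1 ≡ 44, 44^2 ≡ 44² = 1936 ≡ 48, 44^4 ≡ 48² = 2304 ≡ 3, 44^8 ≡ 3² = 9, 44^16 ≡ 9² = 81 ≡ 22, 44^32 ≡ 22² = 484 ≡ 12. Since 41 = 32 + 8 + 1, 44^41 ≡ 12·9·44: 12·9 = 108 ≡ 49, then 49·44 = 2156 ≡ 32. So 44^41 ≡ 32 (mod 59).
Hence f⁻¹(44) = 32.

32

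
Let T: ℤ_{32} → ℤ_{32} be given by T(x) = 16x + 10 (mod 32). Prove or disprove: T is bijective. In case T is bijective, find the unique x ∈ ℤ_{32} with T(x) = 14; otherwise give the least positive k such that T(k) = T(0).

Recall: T is injective if T(u) = T(v) implies u = v.
We have gcd(16, 32) = 16 > 1. Taking u = 0 and v = 2: T(0) = 10 and T(2) = 16·2 + 10 = 42 ≡ 10 (mod 32).
So T(0) = T(2) while 0 ≠ 2, thus T is not injective, hence not bijective.
Since T is not bijective, we find the least positive k with T(k) = T(0): this means 16k ≡ 0 (mod 32), i.e. 32 ∣ 16k. Since gcd(16, 32) = 16, dividing through by 16 this holds exactly when 2 ∣ k.
The smallest positive such k is 2.

2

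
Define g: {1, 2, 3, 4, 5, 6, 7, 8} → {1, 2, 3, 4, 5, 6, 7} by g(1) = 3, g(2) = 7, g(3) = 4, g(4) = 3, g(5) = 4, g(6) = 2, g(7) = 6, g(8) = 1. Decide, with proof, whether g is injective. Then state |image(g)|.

6

g(1) = 3 = g(4) with 1 ≠ 4, so g is not injective.
The image of g is {1, 2, 3, 4, 6, 7}, which has 6 elements.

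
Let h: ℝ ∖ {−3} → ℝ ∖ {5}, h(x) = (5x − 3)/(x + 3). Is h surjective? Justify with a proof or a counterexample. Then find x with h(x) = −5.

For any y ≠ 5, solving y(x + 3) = 5x − 3 for x gives a well-defined x ≠ −3. So h is surjective.
Solving h(x) = −5: cross-multiplying gives 5x − 3 = −5(x + 3), which rearranges to 10x = −12, so x = −6/5.

-6/5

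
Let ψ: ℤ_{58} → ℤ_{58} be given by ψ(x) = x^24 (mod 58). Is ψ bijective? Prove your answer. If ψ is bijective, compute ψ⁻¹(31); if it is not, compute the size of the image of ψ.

16

ψ(3): Repeated squaring mod 58: 3^1 ≡ 3, 3^2 ≡ 3² = 9, 3^4 ≡ 9² = 81 ≡ 23, 3^8 ≡ 23² = 529 ≡ 7, 3^16 ≡ 7² = 49. Since 24 = 16 + 8, 3^24 ≡ 49·7: 49·7 = 343 ≡ 53. So 3^24 ≡ 53 (mod 58).
ψ(7): Repeated squaring mod 58: 7^1 ≡ 7, 7^2 ≡ 7² = 49, 7^4 ≡ 49² = 2401 ≡ 23, 7^8 ≡ 23² = 529 ≡ 7, 7^16 ≡ 7² = 49. Since 24 = 16 + 8, 7^24 ≡ 49·7: 49·7 = 343 ≡ 53. So 7^24 ≡ 53 (mod 58).
So ψ(3) = ψ(7) = 53 while 3 ≠ 7, thus ψ is not injective, hence not bijective.
Since ψ is not bijective, we determine |image(ψ)|. Computing x^24 mod 58 for each x (by repeated squaring, reducing mod 58 at every step), the values ψ(0), ψ(1), …, ψ(57) are: 0, 1, 20, 53, 52, 49, 16, 53, 54, 25, 52, 7, 30, 7, 16, 45, 36, 1, 36, 23, 54, 25, 24, 45, 20, 23, 24, 49, 30, 29, 30, 49, 24, 23, 20, 45, 24, 25, 54, 23, 36, 1, 36, 45, 16, 7, 30, 7, 52, 25, 54, 53, 16, 49, 52, 53, 20, 1.
The distinct values are {0, 1, 7, 16, 20, 23, 24, 25, 29, 30, 36, 45, 49, 52, 53, 54}; there are 16 of them.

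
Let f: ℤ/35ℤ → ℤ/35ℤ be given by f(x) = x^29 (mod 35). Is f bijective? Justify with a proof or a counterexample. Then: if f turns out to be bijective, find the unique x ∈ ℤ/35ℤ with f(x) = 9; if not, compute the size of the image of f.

Computing x^29 mod 35 for each x (by repeated squaring, reducing mod 35 at every step), the values f(0), f(1), …, f(34) are: 0, 1, 32, 33, 9, 10, 6, 7, 8, 4, 5, 16, 17, 13, 14, 15, 11, 12, 23, 24, 20, 21, 22, 18, 19, 30, 31, 27, 28, 29, 25, 26, 2, 3, 34.
Every element of ℤ/35ℤ appears exactly once in this list, so f is a bijection, and in particular bijective.
Since f is bijective, we read off the preimage of 9 from the same table: f(4) = 9, so f⁻¹(9) = 4.

4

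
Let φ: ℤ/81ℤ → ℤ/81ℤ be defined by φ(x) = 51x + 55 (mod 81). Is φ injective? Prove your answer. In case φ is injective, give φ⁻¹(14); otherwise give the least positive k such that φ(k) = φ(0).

27

By definition, φ is injective if φ(s) = φ(t) implies s = t.
We have gcd(51, 81) = 3 > 1. Taking s = 0 and t = 27: φ(0) = 55 and φ(27) = 51·27 + 55 = 1432 ≡ 55 (mod 81).
So φ(0) = φ(27) while 0 ≠ 27, so φ is not injective.
Since φ is not injective, we find the least positive k with φ(k) = φ(0): this means 51k ≡ 0 (mod 81), i.e. 81 ∣ 51k. Since gcd(51, 81) = 3, dividing through by 3 this holds exactly when 27 ∣ 17k, and as gcd(17, 27) = 1, exactly when 27 ∣ k.
The smallest positive such k is 27.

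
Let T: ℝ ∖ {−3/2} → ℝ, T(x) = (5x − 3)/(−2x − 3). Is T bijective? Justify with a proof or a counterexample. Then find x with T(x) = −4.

-5

If T(x) = −5/2, cross-multiplying gives −2(5x − 3) = 5(−2x − 3), which simplifies to 6 = −15 — false.  So −5/2 has no preimage and T is not surjective.
Therefore T is not bijective.
Solving T(x) = −4: cross-multiplying gives 5x − 3 = −4(−2x − 3), which rearranges to −3x = 15, so x = −5.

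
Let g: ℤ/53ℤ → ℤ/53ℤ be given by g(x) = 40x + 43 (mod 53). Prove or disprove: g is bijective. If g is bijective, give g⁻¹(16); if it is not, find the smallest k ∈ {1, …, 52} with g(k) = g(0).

Suppose g(x_1) = g(x_2) in ℤ/53ℤ. Then 40x_1 + 43 ≡ 40x_2 + 43 (mod 53), hence 40(x_1 − x_2) ≡ 0 (mod 53).
Since gcd(40, 53) = 1, 40 is invertible modulo 53, thus x_1 − x_2 ≡ 0 (mod 53), i.e. x_1 = x_2.
We now compute 40⁻¹ mod 53 explicitly. Euclid's algorithm: 53 = 1·40 + 13, 40 = 3·13 + 1; back-substituting gives 1 = 4·40 − 3·53, so 40⁻¹ ≡ 4 (mod 53).
For any y ∈ ℤ/53ℤ, x = 4(y − 43) mod 53 satisfies g(x) = 40·4(y − 43) + 43 ≡ y (since 40·4 ≡ 1 mod 53). So every y has a preimage.
Therefore g is bijective.
Since g is bijective, we compute g⁻¹(16): solve 40x + 43 ≡ 16 (mod 53), i.e. 40x ≡ 26 (mod 53).
Multiplying by 40⁻¹ = 4 gives x ≡ 4·26 = 104 = 1·53 + 51 ≡ 51 (mod 53).
Check: g(51) = 40·51 + 43 = 2083 = 39·53 + 16 ≡ 16 (mod 53).

51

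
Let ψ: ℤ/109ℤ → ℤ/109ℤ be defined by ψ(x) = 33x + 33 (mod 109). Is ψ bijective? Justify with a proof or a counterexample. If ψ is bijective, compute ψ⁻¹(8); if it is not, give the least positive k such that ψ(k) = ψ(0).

62

By definition, injectivity means: for all x_1, x_2 in the domain, ψ(x_1) = ψ(x_2) implies x_1 = x_2.
If ψ(x_1) = ψ(x_2), then 33x_1 ≡ 33x_2 (mod 109). Because gcd(33, 109) = 1, we may cancel 33 to get x_1 ≡ x_2 (mod 109).
We now compute 33⁻¹ mod 109 explicitly. Euclid's algorithm: 109 = 3·33 + 10, 33 = 3·10 + 3, 10 = 3·3 + 1; back-substituting gives 1 = 76·33 − 23·109, so 33⁻¹ ≡ 76 (mod 109).
For any y ∈ ℤ/109ℤ, x = 76(y − 33) mod 109 satisfies ψ(x) = 33·76(y − 33) + 33 ≡ y (since 33·76 ≡ 1 mod 109). So every y has a preimage.
Therefore ψ is bijective.
Since ψ is bijective, we compute ψ⁻¹(8): solve 33x + 33 ≡ 8 (mod 109), i.e. 33x ≡ 84 (mod 109).
Multiplying by 33⁻¹ = 76 gives x ≡ 76·84 = 6384 = 58·109 + 62 ≡ 62 (mod 109).
Check: ψ(62) = 33·62 + 33 = 2079 = 19·109 + 8 ≡ 8 (mod 109).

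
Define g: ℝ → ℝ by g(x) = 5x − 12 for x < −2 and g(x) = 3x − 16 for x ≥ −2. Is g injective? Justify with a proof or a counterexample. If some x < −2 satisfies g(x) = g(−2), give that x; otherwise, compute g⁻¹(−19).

-1

Both pieces are strictly increasing (slopes 5 and 3), so each is injective on its own interval.
The left piece maps (−∞, −2) onto (−∞, −22); the right piece maps [−2, ∞) onto [−22, ∞).
These images are disjoint, so no value is attained by both pieces. Therefore g is injective.
Because the two images are disjoint, no x < −2 has g(x) = g(−2), so we compute g⁻¹(−19): −19 lies in [−22, ∞), so solve 3x − 16 = −19: x = (−19 + 16)/3 = −1.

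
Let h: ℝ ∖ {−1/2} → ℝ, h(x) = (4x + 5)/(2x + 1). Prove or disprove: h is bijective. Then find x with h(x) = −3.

-4/5

If h(x) = 2, cross-multiplying gives 2(4x + 5) = 4(2x + 1), which simplifies to 10 = 4 — false.  So 2 has no preimage and h is not surjective.
Therefore h is not bijective.
Solving h(x) = −3: cross-multiplying gives 4x + 5 = −3(2x + 1), which rearranges to 10x = −8, so x = −4/5.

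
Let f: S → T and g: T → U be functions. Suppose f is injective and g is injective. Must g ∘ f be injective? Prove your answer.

injective

Suppose (g ∘ f)(u) = (g ∘ f)(v), i.e. g(f(u)) = g(f(v)).
Since g is injective, f(u) = f(v). Since f is injective, u = v. Thus g ∘ f is injective.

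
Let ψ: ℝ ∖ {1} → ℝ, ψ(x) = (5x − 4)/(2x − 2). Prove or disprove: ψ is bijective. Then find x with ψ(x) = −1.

If ψ(x) = 5/2, cross-multiplying gives 2(5x − 4) = 5(2x − 2), which simplifies to −8 = −10 — false.  So 5/2 has no preimage and ψ is not surjective.
Therefore ψ is not bijective.
Solving ψ(x) = −1: cross-multiplying gives 5x − 4 = −1(2x − 2), which rearranges to 7x = 6, so x = 6/7.

6/7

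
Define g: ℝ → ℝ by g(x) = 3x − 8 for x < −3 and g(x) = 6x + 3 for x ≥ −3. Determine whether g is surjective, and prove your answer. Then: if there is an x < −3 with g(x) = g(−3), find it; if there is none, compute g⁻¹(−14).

-17/6

Both pieces are strictly increasing (slopes 3 and 6), so each is injective on its own interval.
The left piece maps (−∞, −3) onto (−∞, −17); the right piece maps [−3, ∞) onto [−15, ∞).
The union (−∞, −17) ∪ [−15, ∞) omits the interval between −17 and −15; in particular −17 has no preimage. So g is not surjective.
Because the two images are disjoint, no x < −3 has g(x) = g(−3), so we compute g⁻¹(−14): −14 lies in [−15, ∞), so solve 6x + 3 = −14: x = (−14 − 3)/6 = −17/6.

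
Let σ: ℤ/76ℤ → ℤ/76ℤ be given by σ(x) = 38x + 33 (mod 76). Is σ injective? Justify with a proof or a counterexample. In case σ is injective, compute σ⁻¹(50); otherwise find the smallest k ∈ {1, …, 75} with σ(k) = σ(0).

2

By definition, injectivity means: for all u, v in the domain, σ(u) = σ(v) implies u = v.
We have gcd(38, 76) = 38 > 1. Taking u = 0 and v = 2: σ(0) = 33 and σ(2) = 38·2 + 33 = 109 ≡ 33 (mod 76).
So σ(0) = σ(2) while 0 ≠ 2, thus σ is not injective.
Since σ is not injective, we find the least positive k with σ(k) = σ(0): this means 38k ≡ 0 (mod 76), i.e. 76 ∣ 38k. Since gcd(38, 76) = 38, dividing through by 38 this holds exactly when 2 ∣ k.
The smallest positive such k is 2.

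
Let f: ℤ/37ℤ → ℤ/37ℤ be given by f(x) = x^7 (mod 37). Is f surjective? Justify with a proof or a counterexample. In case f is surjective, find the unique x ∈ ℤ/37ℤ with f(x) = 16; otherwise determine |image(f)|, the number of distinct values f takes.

9

Since 37 is prime, the nonzero elements of ℤ/37ℤ form a cyclic group of order 36.
As gcd(7, 36) = 1, raising to the 7th power is a bijection on this group: if x_1^7 ≡ x_2^7 then (x_1x_2^{−1})^7 = 1, and the only element of order dividing gcd(7, 36) = 1 is 1, so x_1 = x_2.
With f(0) = 0 this makes f injective on all of ℤ/37ℤ, hence bijective (finite equal-size domain and codomain). In particular f is surjective.
Since f is surjective, we find the preimage of 16. The inverse of x ↦ x^7 on (ℤ/37ℤ)^× is x ↦ x^31, because 7·31 = 217 = 6·36 + 1 ≡ 1 (mod 36) and x^{36} = 1 for x ≠ 0 (Fermat). So f⁻¹(16) = 16^31 mod 37.
Repeated squaring mod 37: 16^1 ≡ 16, 16^2 ≡ 16² = 256 ≡ 34, 16^4 ≡ 34² = 1156 ≡ 9, 16^8 ≡ 9² = 81 ≡ 7, 16^16 ≡ 7² = 49 ≡ 12. Since 31 = 16 + 8 + 4 + 2 + 1, 16^31 ≡ 12·7·9·34·16: 12·7 = 84 ≡ 10, then 10·9 = 90 ≡ 16, then 16·34 = 544 ≡ 26, then 26·16 = 416 ≡ 9. So 16^31 ≡ 9 (mod 37).
Hence f⁻¹(16) = 9.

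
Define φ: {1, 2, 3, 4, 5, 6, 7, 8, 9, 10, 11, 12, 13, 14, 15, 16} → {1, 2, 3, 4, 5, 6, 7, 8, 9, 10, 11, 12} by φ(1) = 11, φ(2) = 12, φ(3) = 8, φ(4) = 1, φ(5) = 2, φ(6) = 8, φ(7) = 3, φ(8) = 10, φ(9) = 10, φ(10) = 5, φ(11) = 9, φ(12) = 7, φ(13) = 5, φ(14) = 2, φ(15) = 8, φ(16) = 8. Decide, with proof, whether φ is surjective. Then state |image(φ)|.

10

No element maps to 4, so φ is not surjective.
The image of φ is {1, 2, 3, 5, 7, 8, 9, 10, 11, 12}, which has 10 elements.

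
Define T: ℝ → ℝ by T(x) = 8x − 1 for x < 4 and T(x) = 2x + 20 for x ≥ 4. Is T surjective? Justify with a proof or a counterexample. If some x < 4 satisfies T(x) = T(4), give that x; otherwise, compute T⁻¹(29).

Both pieces are strictly increasing (slopes 8 and 2), so each is injective on its own interval.
The left piece maps (−∞, 4) onto (−∞, 31); the right piece maps [4, ∞) onto [28, ∞).
The union (−∞, 31) ∪ [28, ∞) covers ℝ, so T is surjective.
For the follow-up: the images overlap, so an x < 4 with T(x) = T(4) exists. T(4) = 28; solving 8x − 1 = 28 for x < 4 gives x = (28 + 1)/8 = 29/8.

29/8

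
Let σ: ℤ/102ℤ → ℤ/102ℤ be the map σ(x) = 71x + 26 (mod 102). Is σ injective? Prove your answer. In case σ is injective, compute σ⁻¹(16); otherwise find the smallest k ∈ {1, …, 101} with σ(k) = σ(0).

76

Suppose σ(a) = σ(b) in ℤ/102ℤ. Then 71a + 26 ≡ 71b + 26 (mod 102), hence 71(a − b) ≡ 0 (mod 102).
Since gcd(71, 102) = 1, 71 is invertible modulo 102, therefore a − b ≡ 0 (mod 102), i.e. a = b.
Therefore σ is injective.
We now compute 71⁻¹ mod 102 explicitly. Euclid's algorithm: 102 = 1·71 + 31, 71 = 2·31 + 9, 31 = 3·9 + 4, 9 = 2·4 + 1; back-substituting gives 1 = 23·71 − 16·102, so 71⁻¹ ≡ 23 (mod 102).
Since σ is injective, we compute σ⁻¹(16): solve 71x + 26 ≡ 16 (mod 102), i.e. 71x ≡ 92 (mod 102).
Multiplying by 71⁻¹ = 23 gives x ≡ 23·92 = 2116 = 20·102 + 76 ≡ 76 (mod 102).
Check: σ(76) = 71·76 + 26 = 5422 = 53·102 + 16 ≡ 16 (mod 102).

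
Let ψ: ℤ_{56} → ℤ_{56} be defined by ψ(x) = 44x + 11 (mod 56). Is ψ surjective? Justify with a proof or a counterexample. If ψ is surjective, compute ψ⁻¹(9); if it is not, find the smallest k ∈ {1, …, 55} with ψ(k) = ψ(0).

14

Since gcd(44, 56) = 4, we have 44x ≡ 0 (mod 4) for all x, so ψ(x) ≡ 3 (mod 4).
But 0 ≢ 3 (mod 4), so 0 ∈ ℤ_{56} has no preimage. So ψ is not surjective.
Since ψ is not surjective, we find the least positive k with ψ(k) = ψ(0): this means 44k ≡ 0 (mod 56), i.e. 56 ∣ 44k. Since gcd(44, 56) = 4, dividing through by 4 this holds exactly when 14 ∣ 11k, and as gcd(11, 14) = 1, exactly when 14 ∣ k.
The smallest positive such k is 14.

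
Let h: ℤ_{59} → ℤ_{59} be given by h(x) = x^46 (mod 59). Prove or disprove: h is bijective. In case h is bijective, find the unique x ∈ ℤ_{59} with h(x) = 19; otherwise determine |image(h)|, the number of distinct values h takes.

h(29): Repeated squaring mod 59: 29^1 ≡ 29, 29^2 ≡ 29² = 841 ≡ 15, 29^4 ≡ 15² = 225 ≡ 48, 29^8 ≡ 48² = 2304 ≡ 3, 29^16 ≡ 3² = 9, 29^32 ≡ 9² = 81 ≡ 22. Since 46 = 32 + 8 + 4 + 2, 29^46 ≡ 22·3·48·15: 22·3 = 66 ≡ 7, then 7·48 = 336 ≡ 41, then 41·15 = 615 ≡ 25. So 29^46 ≡ 25 (mod 59).
h(30): Repeated squaring mod 59: 30^1 ≡ 30, 30^2 ≡ 30² = 900 ≡ 15, 30^4 ≡ 15² = 225 ≡ 48, 30^8 ≡ 48² = 2304 ≡ 3, 30^16 ≡ 3² = 9, 30^32 ≡ 9² = 81 ≡ 22. Since 46 = 32 + 8 + 4 + 2, 30^46 ≡ 22·3·48·15: 22·3 = 66 ≡ 7, then 7·48 = 336 ≡ 41, then 41·15 = 615 ≡ 25. So 30^46 ≡ 25 (mod 59).
So h(29) = h(30) = 25 while 29 ≠ 30, therefore h is not injective, hence not bijective.
Since h is not bijective, we determine |image(h)|. Computing x^46 mod 59 for each x (by repeated squaring, reducing mod 59 at every step), the values h(0), h(1), …, h(58) are: 0, 1, 26, 19, 27, 36, 22, 46, 53, 7, 51, 45, 41, 17, 16, 35, 21, 9, 5, 20, 28, 48, 49, 12, 4, 57, 29, 15, 3, 25, 25, 3, 15, 29, 57, 4, 12, 49, 48, 28, 20, 5, 9, 21, 35, 16, 17, 41, 45, 51, 7, 53, 46, 22, 36, 27, 19, 26, 1.
The distinct values are {0, 1, 3, 4, 5, 7, 9, 12, 15, 16, 17, 19, 20, 21, 22, 25, 26, 27, 28, 29, 35, 36, 41, 45, 46, 48, 49, 51, 53, 57}; there are 30 of them.

30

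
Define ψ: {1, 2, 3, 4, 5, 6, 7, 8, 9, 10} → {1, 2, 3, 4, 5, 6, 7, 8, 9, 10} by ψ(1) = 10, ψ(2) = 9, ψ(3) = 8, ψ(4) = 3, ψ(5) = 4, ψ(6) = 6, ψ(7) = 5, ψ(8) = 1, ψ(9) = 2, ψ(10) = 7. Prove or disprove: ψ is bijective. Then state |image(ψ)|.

The values 10, 9, 8, 3, 4, 6, 5, 1, 2, 7 are a permutation of {1, 2, 3, 4, 5, 6, 7, 8, 9, 10}: each element appears exactly once.
So ψ is injective and surjective, hence bijective.
The image of ψ is {1, 2, 3, 4, 5, 6, 7, 8, 9, 10}, which has 10 elements.

10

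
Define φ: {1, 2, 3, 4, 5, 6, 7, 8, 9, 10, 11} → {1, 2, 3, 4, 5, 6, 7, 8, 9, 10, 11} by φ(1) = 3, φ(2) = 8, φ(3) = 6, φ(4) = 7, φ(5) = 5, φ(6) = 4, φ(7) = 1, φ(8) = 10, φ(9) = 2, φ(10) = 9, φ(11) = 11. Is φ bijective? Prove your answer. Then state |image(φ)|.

The values 3, 8, 6, 7, 5, 4, 1, 10, 2, 9, 11 are a permutation of {1, 2, 3, 4, 5, 6, 7, 8, 9, 10, 11}: each element appears exactly once.
So φ is injective and surjective, hence bijective.
The image of φ is {1, 2, 3, 4, 5, 6, 7, 8, 9, 10, 11}, which has 11 elements.

11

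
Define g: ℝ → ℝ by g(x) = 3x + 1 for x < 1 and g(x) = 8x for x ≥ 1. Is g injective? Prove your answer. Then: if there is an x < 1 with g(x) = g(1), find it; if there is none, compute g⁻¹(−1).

-2/3

Both pieces are strictly increasing (slopes 3 and 8), so each is injective on its own interval.
The left piece maps (−∞, 1) onto (−∞, 4); the right piece maps [1, ∞) onto [8, ∞).
These images are disjoint, so no value is attained by both pieces. So g is injective.
Because the two images are disjoint, no x < 1 has g(x) = g(1), so we compute g⁻¹(−1): −1 lies in (−∞, 4), so solve 3x + 1 = −1: x = (−1 − 1)/3 = −2/3.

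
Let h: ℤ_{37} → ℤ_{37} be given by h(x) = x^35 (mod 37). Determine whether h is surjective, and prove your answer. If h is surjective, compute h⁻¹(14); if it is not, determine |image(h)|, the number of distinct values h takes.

8

Since 37 is prime, the nonzero elements of ℤ_{37} form a cyclic group of order 36.
As gcd(35, 36) = 1, raising to the 35th power is a bijection on this group: if u^35 ≡ v^35 then (uv^{−1})^35 = 1, and the only element of order dividing gcd(35, 36) = 1 is 1, so u = v.
With h(0) = 0 this makes h injective on all of ℤ_{37}, hence bijective (finite equal-size domain and codomain). In particular h is surjective.
Since h is surjective, we find the preimage of 14. The inverse of x ↦ x^35 on (ℤ_{37})^× is x ↦ x^35, because 35·35 = 1225 = 34·36 + 1 ≡ 1 (mod 36) and x^{36} = 1 for x ≠ 0 (Fermat). So h⁻¹(14) = 14^35 mod 37.
Repeated squaring mod 37: 14^1 ≡ 14, 14^2 ≡ 14² = 196 ≡ 11, 14^4 ≡ 11² = 121 ≡ 10, 14^8 ≡ 10² = 100 ≡ 26, 14^16 ≡ 26² = 676 ≡ 10, 14^32 ≡ 10² = 100 ≡ 26. Since 35 = 32 + 2 + 1, 14^35 ≡ 26·11·14: 26·11 = 286 ≡ 27, then 27·14 = 378 ≡ 8. So 14^35 ≡ 8 (mod 37).
Hence h⁻¹(14) = 8.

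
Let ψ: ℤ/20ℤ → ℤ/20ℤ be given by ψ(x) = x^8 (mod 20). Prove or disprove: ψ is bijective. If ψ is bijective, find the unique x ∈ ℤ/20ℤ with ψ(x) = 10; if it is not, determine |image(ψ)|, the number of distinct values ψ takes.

4

ψ(1) = 1^8 = 1.
ψ(3): Repeated squaring mod 20: 3^1 ≡ 3, 3^2 ≡ 3² = 9, 3^4 ≡ 9² = 81 ≡ 1, 3^8 ≡ 1² = 1. So 3^8 ≡ 1 (mod 20).
So ψ(1) = ψ(3) = 1 while 1 ≠ 3, therefore ψ is not injective, hence not bijective.
Since ψ is not bijective, we determine |image(ψ)|. Computing x^8 mod 20 for each x (by repeated squaring, reducing mod 20 at every step), the values ψ(0), ψ(1), …, ψ(19) are: 0, 1, 16, 1, 16, 5, 16, 1, 16, 1, 0, 1, 16, 1, 16, 5, 16, 1, 16, 1.
The distinct values are {0, 1, 5, 16}; there are 4 of them.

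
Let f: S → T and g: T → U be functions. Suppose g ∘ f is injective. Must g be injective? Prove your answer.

not injective

No. Take S = {1, 2}, T = {1, 2, 3, 4, 5}, U = {1, 2, 3, 4, 5}, f(a) = a for each a ∈ S, and g(b) = 4 if b ∈ {4, 5} else g(b) = b.
Then g ∘ f = f is injective (S ⊂ T and f is the inclusion), but g(4) = g(5) = 4 with 4 ≠ 5, so g is not injective.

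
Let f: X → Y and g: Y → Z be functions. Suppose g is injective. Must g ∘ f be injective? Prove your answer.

not injective

No. Take X = {1, 2}, Y = Z = {1, 2, 3}, f(1) = f(2) = 1, and g = identity (injective).
Then (g ∘ f)(1) = (g ∘ f)(2) = 1 with 1 ≠ 2, so g ∘ f is not injective.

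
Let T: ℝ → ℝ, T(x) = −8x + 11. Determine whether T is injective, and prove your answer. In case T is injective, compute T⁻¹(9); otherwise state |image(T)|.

Recall that injectivity means: for all a, b in the domain, T(a) = T(b) implies a = b.
Suppose T(a) = T(b). Then −8a + 11 = −8b + 11, so −8a = −8b, hence a = b.
So T is injective.
Since T is injective, we compute T⁻¹(9) = (9 − 11)/(−8) = 1/4.

1/4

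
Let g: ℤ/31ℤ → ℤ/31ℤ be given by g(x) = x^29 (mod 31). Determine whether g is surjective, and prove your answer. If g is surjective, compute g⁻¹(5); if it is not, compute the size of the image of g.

Since 31 is prime, the nonzero elements of ℤ/31ℤ form a cyclic group of order 30.
As gcd(29, 30) = 1, raising to the 29th power is a bijection on this group: if a^29 ≡ b^29 then (ab^{−1})^29 = 1, and the only element of order dividing gcd(29, 30) = 1 is 1, so a = b.
With g(0) = 0 this makes g injective on all of ℤ/31ℤ, hence bijective (finite equal-size domain and codomain). In particular g is surjective.
Since g is surjective, we find the preimage of 5. The inverse of x ↦ x^29 on (ℤ/31ℤ)^× is x ↦ x^29, because 29·29 = 841 = 28·30 + 1 ≡ 1 (mod 30) and x^{30} = 1 for x ≠ 0 (Fermat). So g⁻¹(5) = 5^29 mod 31.
Repeated squaring mod 31: 5^1 ≡ 5, 5^2 ≡ 5² = 25, 5^4 ≡ 25² = 625 ≡ 5, 5^8 ≡ 5² = 25, 5^16 ≡ 25² = 625 ≡ 5. Since 29 = 16 + 8 + 4 + 1, 5^29 ≡ 5·25·5·5: 5·25 = 125 ≡ 1, then 1·5 = 5, then 5·5 = 25. So 5^29 ≡ 25 (mod 31).
Hence g⁻¹(5) = 25.

25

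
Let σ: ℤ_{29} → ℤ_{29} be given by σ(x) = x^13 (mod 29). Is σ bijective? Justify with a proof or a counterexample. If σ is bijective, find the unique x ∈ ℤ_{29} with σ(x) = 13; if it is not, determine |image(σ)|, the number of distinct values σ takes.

9

Since 29 is prime, the nonzero elements of ℤ_{29} form a cyclic group of order 28.
As gcd(13, 28) = 1, raising to the 13th power is a bijection on this group: if s^13 ≡ t^13 then (st^{−1})^13 = 1, and the only element of order dividing gcd(13, 28) = 1 is 1, so s = t.
With σ(0) = 0 this makes σ injective on all of ℤ_{29}, hence bijective (finite equal-size domain and codomain). In particular σ is bijective.
Since σ is bijective, we find the preimage of 13. The inverse of x ↦ x^13 on (ℤ_{29})^× is x ↦ x^13, because 13·13 = 169 = 6·28 + 1 ≡ 1 (mod 28) and x^{28} = 1 for x ≠ 0 (Fermat). So σ⁻¹(13) = 13^13 mod 29.
Repeated squaring mod 29: 13^1 ≡ 13, 13^2 ≡ 13² = 169 ≡ 24, 13^4 ≡ 24² = 576 ≡ 25, 13^8 ≡ 25² = 625 ≡ 16. Since 13 = 8 + 4 + 1, 13^13 ≡ 16·25·13: 16·25 = 400 ≡ 23, then 23·13 = 299 ≡ 9. So 13^13 ≡ 9 (mod 29).
Hence σ⁻¹(13) = 9.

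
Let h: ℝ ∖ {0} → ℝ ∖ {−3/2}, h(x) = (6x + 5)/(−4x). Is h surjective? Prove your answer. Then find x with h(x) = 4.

-5/22

For any y ≠ −3/2, solving y(−4x) = 6x + 5 for x gives a well-defined x ≠ 0. So h is surjective.
Solving h(x) = 4: cross-multiplying gives 6x + 5 = 4(−4x), which rearranges to 22x = −5, so x = −5/22.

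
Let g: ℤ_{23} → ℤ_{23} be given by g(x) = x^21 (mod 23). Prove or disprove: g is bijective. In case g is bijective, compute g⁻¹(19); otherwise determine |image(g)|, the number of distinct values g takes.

17

Since 23 is prime, the nonzero elements of ℤ_{23} form a cyclic group of order 22.
As gcd(21, 22) = 1, raising to the 21st power is a bijection on this group: if u^21 ≡ v^21 then (uv^{−1})^21 = 1, and the only element of order dividing gcd(21, 22) = 1 is 1, so u = v.
With g(0) = 0 this makes g injective on all of ℤ_{23}, hence bijective (finite equal-size domain and codomain). In particular g is bijective.
Since g is bijective, we find the preimage of 19. The inverse of x ↦ x^21 on (ℤ_{23})^× is x ↦ x^21, because 21·21 = 441 = 20·22 + 1 ≡ 1 (mod 22) and x^{22} = 1 for x ≠ 0 (Fermat). So g⁻¹(19) = 19^21 mod 23.
Repeated squaring mod 23: 19^1 ≡ 19, 19^2 ≡ 19² = 361 ≡ 16, 19^4 ≡ 16² = 256 ≡ 3, 19^8 ≡ 3² = 9, 19^16 ≡ 9² = 81 ≡ 12. Since 21 = 16 + 4 + 1, 19^21 ≡ 12·3·19: 12·3 = 36 ≡ 13, then 13·19 = 247 ≡ 17. So 19^21 ≡ 17 (mod 23).
Hence g⁻¹(19) = 17.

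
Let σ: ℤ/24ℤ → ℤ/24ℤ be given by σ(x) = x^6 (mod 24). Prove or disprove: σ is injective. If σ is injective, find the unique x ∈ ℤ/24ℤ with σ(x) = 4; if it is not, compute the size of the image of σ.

4

σ(2): Repeated squaring mod 24: 2^1 ≡ 2, 2^2 ≡ 2² = 4, 2^4 ≡ 4² = 16. Since 6 = 4 + 2, 2^6 ≡ 16·4: 16·4 = 64 ≡ 16. So 2^6 ≡ 16 (mod 24).
σ(4): Repeated squaring mod 24: 4^1 ≡ 4, 4^2 ≡ 4² = 16, 4^4 ≡ 16² = 256 ≡ 16. Since 6 = 4 + 2, 4^6 ≡ 16·16: 16·16 = 256 ≡ 16. So 4^6 ≡ 16 (mod 24).
So σ(2) = σ(4) = 16 while 2 ≠ 4, so σ is not injective.
Since σ is not injective, we determine |image(σ)|. Computing x^6 mod 24 for each x (by repeated squaring, reducing mod 24 at every step), the values σ(0), σ(1), …, σ(23) are: 0, 1, 16, 9, 16, 1, 0, 1, 16, 9, 16, 1, 0, 1, 16, 9, 16, 1, 0, 1, 16, 9, 16, 1.
The distinct values are {0, 1, 9, 16}; there are 4 of them.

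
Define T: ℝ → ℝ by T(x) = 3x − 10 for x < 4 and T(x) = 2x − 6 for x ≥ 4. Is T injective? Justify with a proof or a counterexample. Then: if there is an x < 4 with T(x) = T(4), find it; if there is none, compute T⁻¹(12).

Both pieces are strictly increasing (slopes 3 and 2), so each is injective on its own interval.
The left piece maps (−∞, 4) onto (−∞, 2); the right piece maps [4, ∞) onto [2, ∞).
These images are disjoint, so no value is attained by both pieces. Therefore T is injective.
Because the two images are disjoint, no x < 4 has T(x) = T(4), so we compute T⁻¹(12): 12 lies in [2, ∞), so solve 2x − 6 = 12: x = (12 + 6)/2 = 9.

9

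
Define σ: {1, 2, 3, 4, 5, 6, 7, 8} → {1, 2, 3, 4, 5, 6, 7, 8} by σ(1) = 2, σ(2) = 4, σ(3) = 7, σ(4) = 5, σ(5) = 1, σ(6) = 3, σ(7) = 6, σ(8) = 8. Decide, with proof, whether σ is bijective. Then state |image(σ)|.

The values 2, 4, 7, 5, 1, 3, 6, 8 are a permutation of {1, 2, 3, 4, 5, 6, 7, 8}: each element appears exactly once.
So σ is injective and surjective, hence bijective.
The image of σ is {1, 2, 3, 4, 5, 6, 7, 8}, which has 8 elements.

8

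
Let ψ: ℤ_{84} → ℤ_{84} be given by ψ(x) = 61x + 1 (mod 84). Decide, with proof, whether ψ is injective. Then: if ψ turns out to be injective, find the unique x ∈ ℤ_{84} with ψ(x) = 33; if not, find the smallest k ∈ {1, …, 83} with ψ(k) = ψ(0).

By definition, injectivity means: for all s, t in the domain, ψ(s) = ψ(t) implies s = t.
If ψ(s) = ψ(t), then 61s ≡ 61t (mod 84). Because gcd(61, 84) = 1, we may cancel 61 to get s ≡ t (mod 84).
So ψ is injective.
We now compute 61⁻¹ mod 84 explicitly. Euclid's algorithm: 84 = 1·61 + 23, 61 = 2·23 + 15, 23 = 1·15 + 8, 15 = 1·8 + 7, 8 = 1·7 + 1; back-substituting gives 1 = 73·61 − 53·84, so 61⁻¹ ≡ 73 (mod 84).
Since ψ is injective, we find ψ⁻¹(33): we need 61x ≡ 33 − 1 ≡ 32 (mod 84). Using 61⁻¹ = 73: x ≡ 73·32 = 2336 = 27·84 + 68, so x = 68.
Check: ψ(68) = 61·68 + 1 = 4149 = 49·84 + 33 ≡ 33 (mod 84).

68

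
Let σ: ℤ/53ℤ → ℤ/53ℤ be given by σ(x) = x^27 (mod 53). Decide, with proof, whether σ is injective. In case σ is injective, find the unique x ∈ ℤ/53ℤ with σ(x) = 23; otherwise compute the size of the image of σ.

Since 53 is prime, the nonzero elements of ℤ/53ℤ form a cyclic group of order 52.
As gcd(27, 52) = 1, raising to the 27th power is a bijection on this group: if a^27 ≡ b^27 then (ab^{−1})^27 = 1, and the only element of order dividing gcd(27, 52) = 1 is 1, so a = b.
With σ(0) = 0 this makes σ injective on all of ℤ/53ℤ, hence bijective (finite equal-size domain and codomain). In particular σ is injective.
Since σ is injective, we find the preimage of 23. The inverse of x ↦ x^27 on (ℤ/53ℤ)^× is x ↦ x^27, because 27·27 = 729 = 14·52 + 1 ≡ 1 (mod 52) and x^{52} = 1 for x ≠ 0 (Fermat). So σ⁻¹(23) = 23^27 mod 53.
Repeated squaring mod 53: 23^1 ≡ 23, 23^2 ≡ 23² = 529 ≡ 52, 23^4 ≡ 52² = 2704 ≡ 1, 23^8 ≡ 1² = 1, 23^16 ≡ 1² = 1. Since 27 = 16 + 8 + 2 + 1, 23^27 ≡ 1·1·52·23: 1·1 = 1, then 1·52 = 52, then 52·23 = 1196 ≡ 30. So 23^27 ≡ 30 (mod 53).
Hence σ⁻¹(23) = 30.

30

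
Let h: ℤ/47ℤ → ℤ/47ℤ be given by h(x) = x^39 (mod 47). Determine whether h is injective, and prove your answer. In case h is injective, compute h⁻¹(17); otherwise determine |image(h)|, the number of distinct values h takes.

Since 47 is prime, the nonzero elements of ℤ/47ℤ form a cyclic group of order 46.
As gcd(39, 46) = 1, raising to the 39th power is a bijection on this group: if s^39 ≡ t^39 then (st^{−1})^39 = 1, and the only element of order dividing gcd(39, 46) = 1 is 1, so s = t.
With h(0) = 0 this makes h injective on all of ℤ/47ℤ, hence bijective (finite equal-size domain and codomain). In particular h is injective.
Since h is injective, we find the preimage of 17. The inverse of x ↦ x^39 on (ℤ/47ℤ)^× is x ↦ x^13, because 39·13 = 507 = 11·46 + 1 ≡ 1 (mod 46) and x^{46} = 1 for x ≠ 0 (Fermat). So h⁻¹(17) = 17^13 mod 47.
Repeated squaring mod 47: 17^1 ≡ 17, 17^2 ≡ 17² = 289 ≡ 7, 17^4 ≡ 7² = 49 ≡ 2, 17^8 ≡ 2² = 4. Since 13 = 8 + 4 + 1, 17^13 ≡ 4·2·17: 4·2 = 8, then 8·17 = 136 ≡ 42. So 17^13 ≡ 42 (mod 47).
Hence h⁻¹(17) = 42.

42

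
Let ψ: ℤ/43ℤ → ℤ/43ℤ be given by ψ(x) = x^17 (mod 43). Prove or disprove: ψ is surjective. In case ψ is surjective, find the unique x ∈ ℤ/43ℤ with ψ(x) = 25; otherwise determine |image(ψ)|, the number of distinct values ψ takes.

Since 43 is prime, the nonzero elements of ℤ/43ℤ form a cyclic group of order 42.
As gcd(17, 42) = 1, raising to the 17th power is a bijection on this group: if u^17 ≡ v^17 then (uv^{−1})^17 = 1, and the only element of order dividing gcd(17, 42) = 1 is 1, so u = v.
With ψ(0) = 0 this makes ψ injective on all of ℤ/43ℤ, hence bijective (finite equal-size domain and codomain). In particular ψ is surjective.
Since ψ is surjective, we find the preimage of 25. The inverse of x ↦ x^17 on (ℤ/43ℤ)^× is x ↦ x^5, because 17·5 = 85 = 2·42 + 1 ≡ 1 (mod 42) and x^{42} = 1 for x ≠ 0 (Fermat). So ψ⁻¹(25) = 25^5 mod 43.
Repeated squaring mod 43: 25^1 ≡ 25, 25^2 ≡ 25² = 625 ≡ 23, 25^4 ≡ 23² = 529 ≡ 13. Since 5 = 4 + 1, 25^5 ≡ 13·25: 13·25 = 325 ≡ 24. So 25^5 ≡ 24 (mod 43).
Hence ψ⁻¹(25) = 24.

24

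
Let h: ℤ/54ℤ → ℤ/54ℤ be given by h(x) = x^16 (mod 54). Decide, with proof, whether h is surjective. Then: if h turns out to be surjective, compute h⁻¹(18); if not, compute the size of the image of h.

20

h(0) = 0^16 = 0.
h(6): Repeated squaring mod 54: 6^1 ≡ 6, 6^2 ≡ 6² = 36, 6^4 ≡ 36² = 1296 ≡ 0, 6^8 ≡ 0² = 0, 6^16 ≡ 0² = 0. So 6^16 ≡ 0 (mod 54).
So h(0) = h(6) = 0 while 0 ≠ 6, hence h is not injective.
A non-injective map from the 54-element set ℤ/54ℤ to itself takes at most 53 distinct values, so it cannot be surjective. Thus h is not surjective.
Since h is not surjective, we determine |image(h)|. Computing x^16 mod 54 for each x (by repeated squaring, reducing mod 54 at every step), the values h(0), h(1), …, h(53) are: 0, 1, 34, 27, 22, 13, 0, 43, 46, 27, 10, 25, 0, 31, 4, 27, 52, 37, 0, 19, 16, 27, 40, 49, 0, 7, 28, 27, 28, 7, 0, 49, 40, 27, 16, 19, 0, 37, 52, 27, 4, 31, 0, 25, 10, 27, 46, 43, 0, 13, 22, 27, 34, 1.
The distinct values are {0, 1, 4, 7, 10, 13, 16, 19, 22, 25, 27, 28, 31, 34, 37, 40, 43, 46, 49, 52}; there are 20 of them.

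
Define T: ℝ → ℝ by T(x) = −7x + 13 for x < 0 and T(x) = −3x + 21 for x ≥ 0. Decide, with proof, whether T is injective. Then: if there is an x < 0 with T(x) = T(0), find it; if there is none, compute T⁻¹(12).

Both pieces are strictly decreasing (slopes −7 and −3), so each is injective on its own interval.
The left piece maps (−∞, 0) onto (13, ∞); the right piece maps [0, ∞) onto (−∞, 21].
These images overlap. In particular T(0) = 21 (right piece), and solving −7x + 13 = 21 on the left piece gives x = −8/7 < 0.
So T(−8/7) = T(0) with −8/7 ≠ 0, and T is not injective. This x = −8/7 is the requested value below 0.

-8/7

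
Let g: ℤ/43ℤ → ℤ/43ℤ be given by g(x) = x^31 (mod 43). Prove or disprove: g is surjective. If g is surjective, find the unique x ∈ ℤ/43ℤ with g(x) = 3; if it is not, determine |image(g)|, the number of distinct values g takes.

Since 43 is prime, the nonzero elements of ℤ/43ℤ form a cyclic group of order 42.
As gcd(31, 42) = 1, raising to the 31st power is a bijection on this group: if s^31 ≡ t^31 then (st^{−1})^31 = 1, and the only element of order dividing gcd(31, 42) = 1 is 1, so s = t.
With g(0) = 0 this makes g injective on all of ℤ/43ℤ, hence bijective (finite equal-size domain and codomain). In particular g is surjective.
Since g is surjective, we find the preimage of 3. The inverse of x ↦ x^31 on (ℤ/43ℤ)^× is x ↦ x^19, because 31·19 = 589 = 14·42 + 1 ≡ 1 (mod 42) and x^{42} = 1 for x ≠ 0 (Fermat). So g⁻¹(3) = 3^19 mod 43.
Repeated squaring mod 43: 3^1 ≡ 3, 3^2 ≡ 3² = 9, 3^4 ≡ 9² = 81 ≡ 38, 3^8 ≡ 38² = 1444 ≡ 25, 3^16 ≡ 25² = 625 ≡ 23. Since 19 = 16 + 2 + 1, 3^19 ≡ 23·9·3: 23·9 = 207 ≡ 35, then 35·3 = 105 ≡ 19. So 3^19 ≡ 19 (mod 43).
Hence g⁻¹(3) = 19.

19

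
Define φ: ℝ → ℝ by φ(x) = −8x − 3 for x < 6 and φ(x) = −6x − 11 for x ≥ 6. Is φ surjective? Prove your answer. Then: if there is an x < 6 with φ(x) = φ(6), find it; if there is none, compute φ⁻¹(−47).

Both pieces are strictly decreasing (slopes −8 and −6), so each is injective on its own interval.
The left piece maps (−∞, 6) onto (−51, ∞); the right piece maps [6, ∞) onto (−∞, −47].
The union (−51, ∞) ∪ (−∞, −47] covers ℝ, so φ is surjective.
For the follow-up: the images overlap, so an x < 6 with φ(x) = φ(6) exists. φ(6) = −47; solving −8x − 3 = −47 for x < 6 gives x = (−47 + 3)/(−8) = 11/2.

11/2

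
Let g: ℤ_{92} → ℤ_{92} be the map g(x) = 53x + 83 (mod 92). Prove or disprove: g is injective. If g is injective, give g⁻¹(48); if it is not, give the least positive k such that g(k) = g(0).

If g(x_1) = g(x_2), then 53x_1 ≡ 53x_2 (mod 92). Because gcd(53, 92) = 1, we may cancel 53 to get x_1 ≡ x_2 (mod 92).
Thus g is injective.
We now compute 53⁻¹ mod 92 explicitly. Euclid's algorithm: 92 = 1·53 + 39, 53 = 1·39 + 14, 39 = 2·14 + 11, 14 = 1·11 + 3, 11 = 3·3 + 2, 3 = 1·2 + 1; back-substituting gives 1 = 33·53 − 19·92, so 53⁻¹ ≡ 33 (mod 92).
Since g is injective, we compute g⁻¹(48): solve 53x + 83 ≡ 48 (mod 92), i.e. 53x ≡ 57 (mod 92).
Multiplying by 53⁻¹ = 33 gives x ≡ 33·57 = 1881 = 20·92 + 41 ≡ 41 (mod 92).
Check: g(41) = 53·41 + 83 = 2256 = 24·92 + 48 ≡ 48 (mod 92).

41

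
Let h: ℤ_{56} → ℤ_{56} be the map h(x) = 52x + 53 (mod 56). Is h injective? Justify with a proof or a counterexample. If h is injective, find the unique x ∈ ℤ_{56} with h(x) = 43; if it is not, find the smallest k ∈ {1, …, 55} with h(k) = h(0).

14

By definition, h is injective if h(a) = h(b) implies a = b.
We have gcd(52, 56) = 4 > 1. Taking a = 0 and b = 14: h(0) = 53 and h(14) = 52·14 + 53 = 781 ≡ 53 (mod 56).
So h(0) = h(14) while 0 ≠ 14, hence h is not injective.
Since h is not injective, we find the least positive k with h(k) = h(0): this means 52k ≡ 0 (mod 56), i.e. 56 ∣ 52k. Since gcd(52, 56) = 4, dividing through by 4 this holds exactly when 14 ∣ 13k, and as gcd(13, 14) = 1, exactly when 14 ∣ k.
The smallest positive such k is 14.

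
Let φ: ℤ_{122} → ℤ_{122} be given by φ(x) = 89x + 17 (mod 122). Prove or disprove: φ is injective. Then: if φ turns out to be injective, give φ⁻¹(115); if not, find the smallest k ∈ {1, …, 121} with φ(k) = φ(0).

By definition, injectivity means: for all a, b in the domain, φ(a) = φ(b) implies a = b.
If φ(a) = φ(b), then 89a ≡ 89b (mod 122). Because gcd(89, 122) = 1, we may cancel 89 to get a ≡ b (mod 122).
Therefore φ is injective.
We now compute 89⁻¹ mod 122 explicitly. Euclid's algorithm: 122 = 1·89 + 33, 89 = 2·33 + 23, 33 = 1·23 + 10, 23 = 2·10 + 3, 10 = 3·3 + 1; back-substituting gives 1 = 85·89 − 62·122, so 89⁻¹ ≡ 85 (mod 122).
Since φ is injective, we find φ⁻¹(115): we need 89x ≡ 115 − 17 ≡ 98 (mod 122). Using 89⁻¹ = 85: x ≡ 85·98 = 8330 = 68·122 + 34, so x = 34.
Check: φ(34) = 89·34 + 17 = 3043 = 24·122 + 115 ≡ 115 (mod 122).

34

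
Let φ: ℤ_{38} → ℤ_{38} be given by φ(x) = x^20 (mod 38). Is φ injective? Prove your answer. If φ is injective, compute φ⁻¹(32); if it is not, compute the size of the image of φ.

20

φ(18): Repeated squaring mod 38: 18^1 ≡ 18, 18^2 ≡ 18² = 324 ≡ 20, 18^4 ≡ 20² = 400 ≡ 20, 18^8 ≡ 20² = 400 ≡ 20, 18^16 ≡ 20² = 400 ≡ 20. Since 20 = 16 + 4, 18^20 ≡ 20·20: 20·20 = 400 ≡ 20. So 18^20 ≡ 20 (mod 38).
φ(20): Repeated squaring mod 38: 20^1 ≡ 20, 20^2 ≡ 20² = 400 ≡ 20, 20^4 ≡ 20² = 400 ≡ 20, 20^8 ≡ 20² = 400 ≡ 20, 20^16 ≡ 20² = 400 ≡ 20. Since 20 = 16 + 4, 20^20 ≡ 20·20: 20·20 = 400 ≡ 20. So 20^20 ≡ 20 (mod 38).
So φ(18) = φ(20) = 20 while 18 ≠ 20, therefore φ is not injective.
Since φ is not injective, we determine |image(φ)|. Computing x^20 mod 38 for each x (by repeated squaring, reducing mod 38 at every step), the values φ(0), φ(1), …, φ(37) are: 0, 1, 4, 9, 16, 25, 36, 11, 26, 5, 24, 7, 30, 17, 6, 35, 28, 23, 20, 19, 20, 23, 28, 35, 6, 17, 30, 7, 24, 5, 26, 11, 36, 25, 16, 9, 4, 1.
The distinct values are {0, 1, 4, 5, 6, 7, 9, 11, 16, 17, 19, 20, 23, 24, 25, 26, 28, 30, 35, 36}; there are 20 of them.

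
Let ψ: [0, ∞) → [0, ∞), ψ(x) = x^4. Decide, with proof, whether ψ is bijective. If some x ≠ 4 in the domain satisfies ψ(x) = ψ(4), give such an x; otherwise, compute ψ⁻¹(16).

2

On [0, ∞), x ↦ x^4 is strictly increasing (injective) and for any y ∈ [0, ∞) the 4th root y^{1/4} lies in [0, ∞) (surjective). So ψ is bijective.
Since x ↦ x^4 is strictly increasing on [0, ∞), it is injective there, so no x ≠ 4 in the domain has ψ(x) = ψ(4). We therefore compute ψ⁻¹(16) = 16^{1/4} = 2 (indeed 2^4 = 16).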